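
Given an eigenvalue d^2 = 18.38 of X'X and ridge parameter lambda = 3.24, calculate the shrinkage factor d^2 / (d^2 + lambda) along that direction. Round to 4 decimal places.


Denominator = d^2 + lambda = 18.38 + 3.24 = 21.6200.
Shrinkage = 18.38 / 21.6200 = 0.8501.

0.8501


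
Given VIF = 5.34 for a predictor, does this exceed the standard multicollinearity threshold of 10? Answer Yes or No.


The threshold is 10.
VIF = 5.34 is < 10.
Multicollinearity indication: No.

No


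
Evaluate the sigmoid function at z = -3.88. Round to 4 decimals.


Compute exp(3.8800) = 48.4242.
Sigmoid = 1 / (1 + 48.4242) = 1 / 49.4242 = 0.0202.

0.0202


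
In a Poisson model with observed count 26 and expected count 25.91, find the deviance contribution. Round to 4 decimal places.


First: ln(26/25.91) = 0.003468.
Then: 26 * 0.003468 = 0.090168.
y - mu = 26 - 25.91 = 0.09.
D = 2(0.090168 - 0.09) = 0.000336, which rounds to 0.0003.

0.0003


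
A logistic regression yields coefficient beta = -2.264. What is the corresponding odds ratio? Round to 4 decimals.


exp(-2.264) = 0.1039.
So the odds ratio is 0.1039.

0.1039


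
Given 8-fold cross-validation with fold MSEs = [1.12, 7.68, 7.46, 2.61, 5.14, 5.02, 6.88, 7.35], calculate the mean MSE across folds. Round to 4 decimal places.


Sum of fold MSEs = 43.2600.
Average = 43.2600 / 8 = 5.4075.

5.4075


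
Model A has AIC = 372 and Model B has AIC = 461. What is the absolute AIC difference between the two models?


|AIC_A - AIC_B| = |372 - 461| = 89.
Model A is preferred (lower AIC).

89


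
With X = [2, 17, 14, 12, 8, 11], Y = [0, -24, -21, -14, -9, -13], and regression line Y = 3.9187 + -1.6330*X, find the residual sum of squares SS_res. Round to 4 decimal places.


Compute predicted values, then residuals = yi - yhat_i.
Residuals: [-0.6527, -0.1577, -2.0567, 1.6773, 0.1453, 1.0443].
SSres = sum(residual^2) = 8.6059.

8.6059


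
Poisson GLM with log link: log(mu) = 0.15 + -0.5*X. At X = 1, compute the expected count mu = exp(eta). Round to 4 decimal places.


Linear predictor: eta = 0.15 + (-0.5)(1) = -0.3500.
Expected count: mu = exp(-0.3500) = 0.7047.

0.7047


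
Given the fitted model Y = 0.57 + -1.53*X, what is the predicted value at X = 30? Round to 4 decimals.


Predicted value:
Y = 0.57 + (-1.53)(30) = 0.57 + -45.9000 = -45.3300.

-45.3300


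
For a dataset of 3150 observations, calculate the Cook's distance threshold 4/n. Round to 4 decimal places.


Cook's distance cutoff = 4/n = 4/3150.
= 0.0013.

0.0013


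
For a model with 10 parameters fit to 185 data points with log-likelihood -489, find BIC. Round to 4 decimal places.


k * ln(n) = 10 * ln(185) = 10 * 5.220356 = 52.203560.
-2 * loglik = -2 * (-489) = 978.
BIC = 52.203560 + 978 = 1030.203560, which rounds to 1030.2036.

1030.2036


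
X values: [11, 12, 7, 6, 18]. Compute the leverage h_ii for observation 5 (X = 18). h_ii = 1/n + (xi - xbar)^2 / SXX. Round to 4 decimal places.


n = 5, xbar = 10.8000.
SXX = sum((xi - xbar)^2) = 90.8000.
h = 1/5 + (18 - 10.8000)^2 / 90.8000 = 0.7709.

0.7709


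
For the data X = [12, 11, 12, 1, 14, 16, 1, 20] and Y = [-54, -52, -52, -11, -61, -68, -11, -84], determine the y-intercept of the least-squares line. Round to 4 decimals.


The slope is b1 = -3.8316.
Sample means are xbar = 10.8750 and ybar = -49.1250.
Intercept: b0 = -49.1250 - (-3.8316)(10.8750) = -7.4568.

-7.4568


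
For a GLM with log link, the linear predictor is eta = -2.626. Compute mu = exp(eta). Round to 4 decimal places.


The inverse log link gives:
mu = exp(-2.626) = 0.0724.

0.0724


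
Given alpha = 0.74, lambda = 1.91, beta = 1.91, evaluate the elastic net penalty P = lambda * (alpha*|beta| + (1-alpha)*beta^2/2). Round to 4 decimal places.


Compute:
L1 = 0.74 * 1.91 = 1.4134.
L2 = 0.26 * 1.91^2 / 2 = 0.4743.
Penalty = 1.91 * (1.4134 + 0.4743) = 3.6054.

3.6054


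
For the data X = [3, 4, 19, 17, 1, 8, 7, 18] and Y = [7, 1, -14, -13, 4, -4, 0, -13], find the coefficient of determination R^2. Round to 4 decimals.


The fitted line is Y = 6.7671 + -1.1187*X.
SSres = 22.6393, SStot = 488.0000.
R^2 = 1 - SSres/SStot = 0.9536.

0.9536


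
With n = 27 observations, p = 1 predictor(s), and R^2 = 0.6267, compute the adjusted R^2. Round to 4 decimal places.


Plug in: Adj R^2 = 1 - (1 - 0.6267) * 26/25.
= 1 - 0.3733 * 26/25
= 1 - 9.7058 / 25
= 1 - 0.3882 = 0.6118.

0.6118


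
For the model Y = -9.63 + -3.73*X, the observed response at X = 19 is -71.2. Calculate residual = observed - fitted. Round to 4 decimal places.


Compute yhat = -9.63 + (-3.73)(19) = -80.5000.
Residual = actual - predicted = -71.2 - -80.5000 = 9.3000.

9.3000


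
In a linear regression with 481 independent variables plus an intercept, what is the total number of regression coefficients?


Total coefficients = number of predictors + 1 (for the intercept).
= 481 + 1 = 482.

482


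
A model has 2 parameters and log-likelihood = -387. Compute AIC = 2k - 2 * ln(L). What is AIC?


AIC = 2k - 2*loglik = 2(2) - 2(-387).
= 4 + 774 = 778.

778


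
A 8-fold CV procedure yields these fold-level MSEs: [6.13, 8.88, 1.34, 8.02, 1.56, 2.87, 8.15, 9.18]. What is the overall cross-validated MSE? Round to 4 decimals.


Add all fold MSEs: 46.1300.
Divide by k = 8: 46.1300/8 = 5.7663.

5.7663


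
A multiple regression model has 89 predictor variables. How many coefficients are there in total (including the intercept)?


Including the intercept, the model has 89 predictor coefficients + 1 intercept.
Total = 90.

90


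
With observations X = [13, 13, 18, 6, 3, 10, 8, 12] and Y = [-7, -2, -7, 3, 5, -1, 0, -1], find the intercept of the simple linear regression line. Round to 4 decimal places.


The slope is b1 = -0.8335.
Sample means are xbar = 10.3750 and ybar = -1.2500.
Intercept: b0 = -1.2500 - (-0.8335)(10.3750) = 7.3972.

7.3972


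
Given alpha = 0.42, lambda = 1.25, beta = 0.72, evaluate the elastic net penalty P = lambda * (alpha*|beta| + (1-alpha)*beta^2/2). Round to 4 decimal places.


Compute:
L1 = 0.42 * 0.72 = 0.3024.
L2 = 0.58 * 0.72^2 / 2 = 0.1503.
Penalty = 1.25 * (0.3024 + 0.1503) = 0.5659.

0.5659


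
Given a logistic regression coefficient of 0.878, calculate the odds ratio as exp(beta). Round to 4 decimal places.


The odds ratio is computed as:
OR = e^(0.878) = 2.4061.

2.4061


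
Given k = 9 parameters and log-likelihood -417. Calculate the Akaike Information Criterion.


Compute:
2k = 2*9 = 18.
-2*loglik = -2*(-417) = 834.
AIC = 18 + 834 = 852.

852


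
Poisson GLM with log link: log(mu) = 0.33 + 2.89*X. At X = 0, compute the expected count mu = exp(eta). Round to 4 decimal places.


Linear predictor: eta = 0.33 + (2.89)(0) = 0.3300.
Expected count: mu = exp(0.3300) = 1.3910.

1.3910


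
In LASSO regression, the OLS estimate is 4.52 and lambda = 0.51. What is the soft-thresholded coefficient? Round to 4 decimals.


|beta_OLS| = 4.52.
lambda = 0.51.
Since |beta| > lambda, coefficient = sign(beta)*(|beta| - lambda) = 4.0100.
Result = 4.0100.

4.0100


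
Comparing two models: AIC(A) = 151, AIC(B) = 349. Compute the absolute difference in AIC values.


Absolute difference = |151 - 349| = 198.
The model with lower AIC (A) is preferred.

198


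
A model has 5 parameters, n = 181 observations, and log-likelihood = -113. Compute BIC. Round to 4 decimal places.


Compute k*ln(n) = 5*ln(181) = 5*5.198497 = 25.992485.
Then -2*loglik = 226.
BIC = 25.992485 + 226 = 251.992485, which rounds to 251.9925.

251.9925


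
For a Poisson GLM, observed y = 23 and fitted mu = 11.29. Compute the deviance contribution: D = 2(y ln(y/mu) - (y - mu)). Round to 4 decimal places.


y/mu = 23/11.29 = 2.037201 (approx.), and ln(23/11.29) = 0.711577.
y * ln(y/mu) = 23 * 0.711577 = 16.366271.
y - mu = 11.71.
D = 2 * (16.366271 - 11.71) = 9.312542, which rounds to 9.3125.

9.3125


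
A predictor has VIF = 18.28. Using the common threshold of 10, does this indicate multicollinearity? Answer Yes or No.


Check: VIF = 18.28 vs threshold = 10.
Since 18.28 >= 10, the answer is Yes.

Yes


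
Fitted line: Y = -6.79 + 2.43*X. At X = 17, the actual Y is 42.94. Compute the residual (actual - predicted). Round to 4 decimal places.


Fitted value at X = 17 is yhat = -6.79 + 2.43*17 = 34.5200.
Residual = 42.94 - 34.5200 = 8.4200.

8.4200


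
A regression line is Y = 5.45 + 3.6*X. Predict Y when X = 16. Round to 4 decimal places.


Predicted value:
Y = 5.45 + (3.6)(16) = 5.45 + 57.6000 = 63.0500.

63.0500


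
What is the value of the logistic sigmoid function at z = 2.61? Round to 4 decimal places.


Compute exp(-2.6100) = 0.0735.
Sigmoid = 1 / (1 + 0.0735) = 1 / 1.0735 = 0.9315.

0.9315


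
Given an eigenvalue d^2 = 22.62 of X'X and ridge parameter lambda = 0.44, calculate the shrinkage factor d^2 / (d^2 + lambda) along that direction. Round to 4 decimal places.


d^2 + lambda = 22.62 + 0.44 = 23.0600.
Shrinkage factor = 22.62/23.0600 = 0.9809.

0.9809


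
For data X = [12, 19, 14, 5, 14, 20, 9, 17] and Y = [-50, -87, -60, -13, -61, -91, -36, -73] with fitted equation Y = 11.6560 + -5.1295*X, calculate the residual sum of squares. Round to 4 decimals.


For each point, residual = actual - predicted.
Residuals: [-0.1020, -1.1955, 0.1570, 0.9915, -0.8430, -0.0660, -1.4905, 2.5455].
Sum of squared residuals = 11.8635.

11.8635


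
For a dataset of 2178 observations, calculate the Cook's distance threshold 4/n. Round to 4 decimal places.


Using the rule of thumb:
Threshold = 4 / 2178 = 0.0018.

0.0018


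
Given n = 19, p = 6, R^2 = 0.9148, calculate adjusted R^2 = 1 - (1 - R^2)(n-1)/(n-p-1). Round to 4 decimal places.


Using the formula:
(1 - 0.9148) = 0.0852.
Multiply by 18/12: 0.0852 * 18 = 1.5336, then 1.5336 / 12 = 0.1278.
Adj R^2 = 1 - 0.1278 = 0.8722.

0.8722


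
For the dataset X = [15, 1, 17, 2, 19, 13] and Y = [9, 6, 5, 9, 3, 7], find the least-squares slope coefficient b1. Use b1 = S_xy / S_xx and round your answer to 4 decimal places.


First compute the means: xbar = 11.1667, ybar = 6.5000.
Then S_xx = sum((xi - xbar)^2) = 300.8333.
S_xy = sum((xi - xbar)(yi - ybar)) = -43.5000.
b1 = S_xy / S_xx = -43.5000 / 300.8333 = -0.1446.

-0.1446


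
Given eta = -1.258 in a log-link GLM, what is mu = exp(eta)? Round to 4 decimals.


mu = exp(eta) = exp(-1.258).
= 0.2842.

0.2842


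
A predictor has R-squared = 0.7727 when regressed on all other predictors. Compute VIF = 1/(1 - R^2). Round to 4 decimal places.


Denominator: 1 - 0.7727 = 0.2273.
VIF = 1 / 0.2273 = 4.3995.

4.3995


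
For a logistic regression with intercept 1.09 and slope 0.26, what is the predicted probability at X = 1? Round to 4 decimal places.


z = 1.09 + 0.26 * 1 = 1.3500.
Sigmoid: P = 1 / (1 + exp(-1.3500)) = 0.7941.

0.7941


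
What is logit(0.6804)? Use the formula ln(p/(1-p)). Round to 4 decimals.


Compute the odds: 0.6804/0.3196 = 2.1289.
Take the natural log: ln(2.1289) = 0.7556.

0.7556


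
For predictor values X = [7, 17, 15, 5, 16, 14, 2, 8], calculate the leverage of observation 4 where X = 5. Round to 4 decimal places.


Compute xbar = 10.5000 with n = 8 observations.
SXX = 226.0000.
Leverage = 1/8 + (5 - 10.5000)^2/226.0000 = 0.2588.

0.2588


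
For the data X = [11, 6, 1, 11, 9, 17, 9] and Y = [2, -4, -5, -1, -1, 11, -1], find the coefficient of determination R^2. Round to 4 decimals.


After computing the OLS fit (b0=-8.8107, b1=0.9793):
SSres = 29.9379, SStot = 168.8571.
R^2 = 1 - 29.9379/168.8571 = 0.8227.

0.8227


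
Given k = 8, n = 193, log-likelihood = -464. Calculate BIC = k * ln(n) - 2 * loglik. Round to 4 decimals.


k * ln(n) = 8 * ln(193) = 8 * 5.262690 = 42.101520.
-2 * loglik = -2 * (-464) = 928.
BIC = 42.101520 + 928 = 970.101520, which rounds to 970.1015.

970.1015


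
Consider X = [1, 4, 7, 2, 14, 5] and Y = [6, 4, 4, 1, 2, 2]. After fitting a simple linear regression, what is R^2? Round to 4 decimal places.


The fitted line is Y = 3.8950 + -0.1324*X.
SSres = 14.9132, SStot = 16.8333.
R^2 = 1 - SSres/SStot = 0.1141.

0.1141


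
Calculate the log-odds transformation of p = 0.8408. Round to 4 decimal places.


The odds are p/(1-p) = 0.8408 / 0.1592 = 5.2814.
logit(p) = ln(5.2814) = 1.6642.

1.6642


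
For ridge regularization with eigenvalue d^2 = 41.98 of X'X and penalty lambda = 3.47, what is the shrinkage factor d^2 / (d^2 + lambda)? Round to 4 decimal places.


Denominator = d^2 + lambda = 41.98 + 3.47 = 45.4500.
Shrinkage = 41.98 / 45.4500 = 0.9237.

0.9237


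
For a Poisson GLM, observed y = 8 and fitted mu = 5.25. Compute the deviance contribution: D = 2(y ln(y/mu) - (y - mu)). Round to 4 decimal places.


y/mu = 8/5.25 = 1.523810 (approx.), and ln(8/5.25) = 0.421213.
y * ln(y/mu) = 8 * 0.421213 = 3.369704.
y - mu = 2.75.
D = 2 * (3.369704 - 2.75) = 1.239408, which rounds to 1.2394.

1.2394


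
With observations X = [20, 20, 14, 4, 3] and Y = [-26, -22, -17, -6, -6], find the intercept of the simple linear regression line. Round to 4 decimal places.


First find the slope: b1 = -1.0860.
Means: xbar = 12.2000, ybar = -15.4000.
b0 = ybar - b1 * xbar = -15.4000 - -1.0860 * 12.2000 = -2.1510.

-2.1510


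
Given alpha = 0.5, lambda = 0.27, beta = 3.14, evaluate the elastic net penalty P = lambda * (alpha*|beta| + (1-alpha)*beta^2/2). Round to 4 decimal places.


Compute:
L1 = 0.5 * 3.14 = 1.5700.
L2 = 0.5 * 3.14^2 / 2 = 2.4649.
Penalty = 0.27 * (1.5700 + 2.4649) = 1.0894.

1.0894


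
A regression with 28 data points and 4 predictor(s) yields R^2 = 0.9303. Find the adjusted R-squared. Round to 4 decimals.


Adjusted R^2 = 1 - (1 - R^2) * (n-1)/(n-p-1).
(1 - R^2) = 0.0697.
(n-1)/(n-p-1) = 27/23.
(1 - R^2) * (n-1) = 0.0697 * 27 = 1.8819.
Divide by (n-p-1): 1.8819 / 23 = 0.0818.
Adj R^2 = 1 - 0.0818 = 0.9182.

0.9182


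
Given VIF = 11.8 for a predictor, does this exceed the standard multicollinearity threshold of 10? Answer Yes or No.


Compare VIF = 11.8 to the threshold of 10.
11.8 >= 10, so the answer is Yes.

Yes


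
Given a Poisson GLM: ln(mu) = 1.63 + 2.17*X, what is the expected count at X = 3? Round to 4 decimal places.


Compute eta = 1.63 + 2.17 * 3 = 8.1400.
Apply inverse link: mu = e^8.1400 = 3428.9179.

3428.9179


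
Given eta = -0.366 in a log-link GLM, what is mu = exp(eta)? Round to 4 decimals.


mu = exp(eta) = exp(-0.366).
= 0.6935.

0.6935


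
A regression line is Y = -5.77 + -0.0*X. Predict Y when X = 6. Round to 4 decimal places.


Substitute X = 6 into the equation:
Y = -5.77 + -0.0 * 6 = -5.77 + 0.0000 = -5.7700.

-5.7700


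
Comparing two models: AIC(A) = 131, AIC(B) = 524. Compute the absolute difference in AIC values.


Compute |131 - 524| = 393.
Model A has the smaller AIC.

393


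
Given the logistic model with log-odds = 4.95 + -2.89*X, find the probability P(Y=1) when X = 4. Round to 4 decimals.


Linear predictor: z = 4.95 + -2.89 * 4 = -6.6100.
P = 1/(1 + exp(6.6100)) = 1/(1 + 742.4830) = 0.0013.

0.0013


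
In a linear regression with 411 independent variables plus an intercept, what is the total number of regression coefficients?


Total coefficients = number of predictors + 1 (for the intercept).
= 411 + 1 = 412.

412


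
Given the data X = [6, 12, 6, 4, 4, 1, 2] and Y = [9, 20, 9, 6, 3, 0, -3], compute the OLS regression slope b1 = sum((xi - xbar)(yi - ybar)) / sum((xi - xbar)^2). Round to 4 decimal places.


First compute the means: xbar = 5.0000, ybar = 6.2857.
Then S_xx = sum((xi - xbar)^2) = 78.0000.
S_xy = sum((xi - xbar)(yi - ybar)) = 158.0000.
b1 = S_xy / S_xx = 158.0000 / 78.0000 = 2.0256.

2.0256


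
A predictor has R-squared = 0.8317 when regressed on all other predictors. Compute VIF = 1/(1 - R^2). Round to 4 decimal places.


Using VIF = 1/(1 - R^2_j):
1 - 0.8317 = 0.1683.
VIF = 5.9418.

5.9418


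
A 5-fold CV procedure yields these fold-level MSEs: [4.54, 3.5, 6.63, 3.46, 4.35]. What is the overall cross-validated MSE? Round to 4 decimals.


Add all fold MSEs: 22.4800.
Divide by k = 5: 22.4800/5 = 4.4960.

4.4960


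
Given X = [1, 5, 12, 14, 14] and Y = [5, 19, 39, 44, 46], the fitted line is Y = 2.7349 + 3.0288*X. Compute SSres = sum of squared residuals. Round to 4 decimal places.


Compute predicted values, then residuals = yi - yhat_i.
Residuals: [-0.7637, 1.1211, -0.0805, -1.1381, 0.8619].
SSres = sum(residual^2) = 3.8847.

3.8847


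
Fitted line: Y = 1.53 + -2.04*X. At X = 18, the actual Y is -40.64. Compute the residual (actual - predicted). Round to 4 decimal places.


Fitted value at X = 18 is yhat = 1.53 + -2.04*18 = -35.1900.
Residual = -40.64 - -35.1900 = -5.4500.

-5.4500


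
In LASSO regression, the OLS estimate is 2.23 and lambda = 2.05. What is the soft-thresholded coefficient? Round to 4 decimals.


Check: |2.23| = 2.23 vs lambda = 2.05.
Since |beta| > lambda, coefficient = sign(beta)*(|beta| - lambda) = 0.1800.
Soft-thresholded coefficient = 0.1800.

0.1800


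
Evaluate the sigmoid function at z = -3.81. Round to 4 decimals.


Compute exp(3.8100) = 45.1504.
Sigmoid = 1 / (1 + 45.1504) = 1 / 46.1504 = 0.0217.

0.0217


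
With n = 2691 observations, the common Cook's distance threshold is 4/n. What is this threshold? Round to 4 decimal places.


The threshold is 4/n.
4/2691 = 0.0015.

0.0015


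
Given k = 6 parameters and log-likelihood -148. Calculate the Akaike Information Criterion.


AIC = 2k - 2*loglik = 2(6) - 2(-148).
= 12 + 296 = 308.

308


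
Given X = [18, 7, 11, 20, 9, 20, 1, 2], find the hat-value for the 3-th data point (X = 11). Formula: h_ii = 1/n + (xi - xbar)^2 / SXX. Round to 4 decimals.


Mean of X: xbar = 11.0000.
SXX = 412.0000.
For X = 11: h = 1/8 + (11 - 11.0000)^2/412.0000 = 0.1250.

0.1250


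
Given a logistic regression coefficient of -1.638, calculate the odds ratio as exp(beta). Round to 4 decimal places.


The odds ratio is computed as:
OR = e^(-1.638) = 0.1944.

0.1944


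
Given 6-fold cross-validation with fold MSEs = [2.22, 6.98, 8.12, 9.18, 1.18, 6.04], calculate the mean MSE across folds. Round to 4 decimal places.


Sum of fold MSEs = 33.7200.
Average = 33.7200 / 6 = 5.6200.

5.6200


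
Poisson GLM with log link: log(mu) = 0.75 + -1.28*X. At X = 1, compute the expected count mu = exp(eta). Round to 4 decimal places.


Compute eta = 0.75 + -1.28 * 1 = -0.5300.
Apply inverse link: mu = e^-0.5300 = 0.5886.

0.5886


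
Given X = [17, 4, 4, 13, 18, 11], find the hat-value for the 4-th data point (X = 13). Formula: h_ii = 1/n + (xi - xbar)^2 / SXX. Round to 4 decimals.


Compute xbar = 11.1667 with n = 6 observations.
SXX = 186.8333.
Leverage = 1/6 + (13 - 11.1667)^2/186.8333 = 0.1847.

0.1847


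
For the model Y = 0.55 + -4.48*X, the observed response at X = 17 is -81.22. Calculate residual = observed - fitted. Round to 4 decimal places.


Fitted value at X = 17 is yhat = 0.55 + -4.48*17 = -75.6100.
Residual = -81.22 - -75.6100 = -5.6100.

-5.6100


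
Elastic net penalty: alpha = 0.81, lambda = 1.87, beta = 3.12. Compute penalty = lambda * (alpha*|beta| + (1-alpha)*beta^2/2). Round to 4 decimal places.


Compute:
L1 = 0.81 * 3.12 = 2.5272.
L2 = 0.19 * 3.12^2 / 2 = 0.9248.
Penalty = 1.87 * (2.5272 + 0.9248) = 6.4552.

6.4552


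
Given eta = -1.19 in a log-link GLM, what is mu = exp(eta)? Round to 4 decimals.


mu = exp(eta) = exp(-1.19).
= 0.3042.

0.3042


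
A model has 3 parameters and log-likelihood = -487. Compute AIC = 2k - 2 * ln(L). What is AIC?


AIC = 2*3 - 2*(-487).
= 6 + 974 = 980.

980


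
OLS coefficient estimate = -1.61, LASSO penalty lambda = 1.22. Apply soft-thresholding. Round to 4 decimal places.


Check: |-1.61| = 1.61 vs lambda = 1.22.
Since |beta| > lambda, coefficient = sign(beta)*(|beta| - lambda) = -0.3900.
Soft-thresholded coefficient = -0.3900.

-0.3900


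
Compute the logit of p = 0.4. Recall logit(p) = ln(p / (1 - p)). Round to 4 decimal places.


Compute the odds: 0.4/0.6 = 0.6667.
Take the natural log: ln(0.6667) = -0.4055.

-0.4055


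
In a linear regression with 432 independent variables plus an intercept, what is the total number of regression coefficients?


Including the intercept, the model has 432 predictor coefficients + 1 intercept.
Total = 433.

433


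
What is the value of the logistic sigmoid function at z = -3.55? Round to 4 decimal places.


exp(3.5500) = 34.8133.
1 + exp(-z) = 35.8133.
sigmoid = 1/35.8133 = 0.0279.

0.0279


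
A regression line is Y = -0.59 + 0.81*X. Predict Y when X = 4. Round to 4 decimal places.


Plug X = 4 into Y = -0.59 + 0.81*X:
Y = -0.59 + 3.2400 = 2.6500.

2.6500


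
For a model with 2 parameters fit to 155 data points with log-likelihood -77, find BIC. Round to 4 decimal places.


k * ln(n) = 2 * ln(155) = 2 * 5.043425 = 10.086850.
-2 * loglik = -2 * (-77) = 154.
BIC = 10.086850 + 154 = 164.086850, which rounds to 164.0869.

164.0869


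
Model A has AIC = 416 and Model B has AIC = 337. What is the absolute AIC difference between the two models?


|AIC_A - AIC_B| = |416 - 337| = 79.
Model B is preferred (lower AIC).

79


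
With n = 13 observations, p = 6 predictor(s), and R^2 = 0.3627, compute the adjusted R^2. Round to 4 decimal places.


Plug in: Adj R^2 = 1 - (1 - 0.3627) * 12/6.
= 1 - 0.6373 * 12/6
= 1 - 7.6476 / 6
= 1 - 1.2746 = -0.2746.

-0.2746


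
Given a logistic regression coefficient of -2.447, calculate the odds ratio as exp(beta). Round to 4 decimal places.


exp(-2.447) = 0.0866.
So the odds ratio is 0.0866.

0.0866


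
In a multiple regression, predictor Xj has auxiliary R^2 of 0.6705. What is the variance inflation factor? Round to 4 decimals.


Using VIF = 1/(1 - R^2_j):
1 - 0.6705 = 0.3295.
VIF = 3.0349.

3.0349


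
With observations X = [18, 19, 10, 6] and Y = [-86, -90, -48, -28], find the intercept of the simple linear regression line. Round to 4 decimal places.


Compute b1 = -4.7747 from the OLS formula.
With xbar = 13.2500 and ybar = -63.0000, the intercept is:
b0 = -63.0000 - -4.7747 * 13.2500 = 0.2653.

0.2653


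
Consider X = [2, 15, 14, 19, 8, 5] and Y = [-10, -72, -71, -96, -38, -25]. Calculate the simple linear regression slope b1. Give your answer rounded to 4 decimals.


Calculate xbar = 10.5000, ybar = -52.0000.
S_xx = 213.5000, S_xy = -1071.0000.
Using b1 = S_xy / S_xx = -1071.0000 / 213.5000, we get b1 = -5.0164.

-5.0164


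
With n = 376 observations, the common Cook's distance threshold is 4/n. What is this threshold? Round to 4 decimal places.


Using the rule of thumb:
Threshold = 4 / 376 = 0.0106.

0.0106


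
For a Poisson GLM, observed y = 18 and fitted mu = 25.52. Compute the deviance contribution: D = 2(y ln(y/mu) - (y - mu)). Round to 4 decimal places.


First: ln(18/25.52) = -0.349091.
Then: 18 * -0.349091 = -6.283638.
y - mu = 18 - 25.52 = -7.52.
D = 2(-6.283638 - -7.52) = 2.472724, which rounds to 2.4727.

2.4727


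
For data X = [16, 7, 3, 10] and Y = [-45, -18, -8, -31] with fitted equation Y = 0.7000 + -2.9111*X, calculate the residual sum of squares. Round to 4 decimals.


Compute predicted values, then residuals = yi - yhat_i.
Residuals: [0.8776, 1.6777, 0.0333, -2.5890].
SSres = sum(residual^2) = 10.2889.

10.2889


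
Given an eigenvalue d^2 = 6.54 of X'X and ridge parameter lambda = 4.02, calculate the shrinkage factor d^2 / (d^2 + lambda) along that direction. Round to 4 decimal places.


Denominator = d^2 + lambda = 6.54 + 4.02 = 10.5600.
Shrinkage = 6.54 / 10.5600 = 0.6193.

0.6193


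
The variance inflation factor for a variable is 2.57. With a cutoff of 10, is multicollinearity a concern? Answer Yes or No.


The threshold is 10.
VIF = 2.57 is < 10.
Multicollinearity indication: No.

No


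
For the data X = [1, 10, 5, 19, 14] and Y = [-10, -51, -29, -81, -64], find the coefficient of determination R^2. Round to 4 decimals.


The fitted line is Y = -8.4862 + -3.9300*X.
SSres = 21.8057, SStot = 3154.0000.
R^2 = 1 - SSres/SStot = 0.9931.

0.9931


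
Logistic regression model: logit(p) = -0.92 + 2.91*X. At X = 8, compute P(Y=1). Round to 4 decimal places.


z = -0.92 + 2.91 * 8 = 22.3600.
Sigmoid: P = 1 / (1 + exp(-22.3600)) = 1.0000.

1.0000


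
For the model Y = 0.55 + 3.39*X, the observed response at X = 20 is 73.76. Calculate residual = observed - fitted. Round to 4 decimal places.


Fitted value at X = 20 is yhat = 0.55 + 3.39*20 = 68.3500.
Residual = 73.76 - 68.3500 = 5.4100.

5.4100


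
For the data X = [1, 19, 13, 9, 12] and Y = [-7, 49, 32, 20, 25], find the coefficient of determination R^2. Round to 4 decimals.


The fitted line is Y = -9.6250 + 3.0949*X.
SSres = 11.6435, SStot = 1666.8000.
R^2 = 1 - SSres/SStot = 0.9930.

0.9930


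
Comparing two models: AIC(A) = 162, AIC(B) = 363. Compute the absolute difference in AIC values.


|AIC_A - AIC_B| = |162 - 363| = 201.
Model A is preferred (lower AIC).

201


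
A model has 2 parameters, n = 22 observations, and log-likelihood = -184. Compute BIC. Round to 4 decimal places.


ln(22) = 3.091042.
k * ln(n) = 2 * 3.091042 = 6.182084.
-2L = 368.
BIC = 6.182084 + 368 = 374.182084, which rounds to 374.1821.

374.1821


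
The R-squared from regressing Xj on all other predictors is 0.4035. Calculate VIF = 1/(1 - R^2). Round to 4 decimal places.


Denominator: 1 - 0.4035 = 0.5965.
VIF = 1 / 0.5965 = 1.6764.

1.6764


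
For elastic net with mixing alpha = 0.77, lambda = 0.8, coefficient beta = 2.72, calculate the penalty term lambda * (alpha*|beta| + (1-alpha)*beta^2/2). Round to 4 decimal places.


L1 component = 0.77 * |2.72| = 2.0944.
L2 component = 0.23 * 2.72^2 / 2 = 0.8508.
Penalty = 0.8 * (2.0944 + 0.8508) = 0.8 * 2.9452 = 2.3562.

2.3562


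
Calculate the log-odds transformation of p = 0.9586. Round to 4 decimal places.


Compute the odds: 0.9586/0.0414 = 23.1546.
Take the natural log: ln(23.1546) = 3.1422.

3.1422


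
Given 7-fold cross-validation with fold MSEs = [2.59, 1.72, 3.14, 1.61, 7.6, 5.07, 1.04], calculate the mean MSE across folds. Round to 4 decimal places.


Total MSE across folds = 22.7700.
CV-MSE = 22.7700/7 = 3.2529.

3.2529


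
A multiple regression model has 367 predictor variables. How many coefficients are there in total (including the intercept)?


Total coefficients = number of predictors + 1 (for the intercept).
= 367 + 1 = 368.

368


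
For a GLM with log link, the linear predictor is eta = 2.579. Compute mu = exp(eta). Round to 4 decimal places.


Apply the inverse link:
mu = e^2.579 = 13.1839.

13.1839


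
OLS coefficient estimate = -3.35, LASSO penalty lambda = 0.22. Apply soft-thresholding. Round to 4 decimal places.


Check: |-3.35| = 3.35 vs lambda = 0.22.
Since |beta| > lambda, coefficient = sign(beta)*(|beta| - lambda) = -3.1300.
Soft-thresholded coefficient = -3.1300.

-3.1300


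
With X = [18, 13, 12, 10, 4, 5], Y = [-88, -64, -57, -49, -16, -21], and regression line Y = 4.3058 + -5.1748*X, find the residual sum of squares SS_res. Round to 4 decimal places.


Predicted values from Y = 4.3058 + -5.1748*X.
Residuals: [0.8406, -1.0334, 0.7918, -1.5578, 0.3934, 0.5682].
SSres = 5.3058.

5.3058


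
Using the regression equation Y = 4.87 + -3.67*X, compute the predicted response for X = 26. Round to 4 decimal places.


Plug X = 26 into Y = 4.87 + -3.67*X:
Y = 4.87 + -95.4200 = -90.5500.

-90.5500


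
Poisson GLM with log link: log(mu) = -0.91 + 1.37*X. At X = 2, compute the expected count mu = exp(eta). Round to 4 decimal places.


Linear predictor: eta = -0.91 + (1.37)(2) = 1.8300.
Expected count: mu = exp(1.8300) = 6.2339.

6.2339


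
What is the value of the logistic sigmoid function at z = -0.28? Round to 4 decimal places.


First, exp(0.2800) = 1.3231.
Then sigma(z) = 1/(1 + 1.3231) = 0.4305.

0.4305


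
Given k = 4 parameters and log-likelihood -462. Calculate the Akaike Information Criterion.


AIC = 2*4 - 2*(-462).
= 8 + 924 = 932.

932


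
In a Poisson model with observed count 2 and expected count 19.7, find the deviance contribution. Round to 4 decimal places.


First: ln(2/19.7) = -2.287471.
Then: 2 * -2.287471 = -4.574942.
y - mu = 2 - 19.7 = -17.7.
D = 2(-4.574942 - -17.7) = 26.250116, which rounds to 26.2501.

26.2501


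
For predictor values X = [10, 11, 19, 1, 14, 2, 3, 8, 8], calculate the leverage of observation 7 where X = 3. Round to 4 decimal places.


n = 9, xbar = 8.4444.
SXX = sum((xi - xbar)^2) = 278.2222.
h = 1/9 + (3 - 8.4444)^2 / 278.2222 = 0.2177.

0.2177


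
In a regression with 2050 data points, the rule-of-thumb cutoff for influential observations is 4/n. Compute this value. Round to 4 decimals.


Cook's distance cutoff = 4/n = 4/2050.
= 0.0020.

0.0020


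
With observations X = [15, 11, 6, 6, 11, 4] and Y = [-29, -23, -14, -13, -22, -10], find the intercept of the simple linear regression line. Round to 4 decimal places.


The slope is b1 = -1.7447.
Sample means are xbar = 8.8333 and ybar = -18.5000.
Intercept: b0 = -18.5000 - (-1.7447)(8.8333) = -3.0883.

-3.0883


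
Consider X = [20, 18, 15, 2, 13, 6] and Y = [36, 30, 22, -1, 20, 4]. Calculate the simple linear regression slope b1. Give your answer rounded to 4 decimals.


Calculate xbar = 12.3333, ybar = 18.5000.
S_xx = 245.3333, S_xy = 503.0000.
Using b1 = S_xy / S_xx = 503.0000 / 245.3333, we get b1 = 2.0503.

2.0503


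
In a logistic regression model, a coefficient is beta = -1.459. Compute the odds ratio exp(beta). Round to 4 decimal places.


The odds ratio is computed as:
OR = e^(-1.459) = 0.2325.

0.2325


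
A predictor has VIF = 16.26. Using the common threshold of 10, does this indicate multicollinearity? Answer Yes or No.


The threshold is 10.
VIF = 16.26 is >= 10.
Multicollinearity indication: Yes.

Yes


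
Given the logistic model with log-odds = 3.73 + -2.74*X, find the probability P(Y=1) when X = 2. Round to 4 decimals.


Linear predictor: z = 3.73 + -2.74 * 2 = -1.7500.
P = 1/(1 + exp(1.7500)) = 1/(1 + 5.7546) = 0.1480.

0.1480


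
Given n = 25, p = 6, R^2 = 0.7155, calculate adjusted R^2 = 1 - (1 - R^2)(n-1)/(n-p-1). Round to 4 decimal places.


Using the formula:
(1 - 0.7155) = 0.2845.
Multiply by 24/18: 0.2845 * 24 = 6.8280, then 6.8280 / 18 = 0.3793.
Adj R^2 = 1 - 0.3793 = 0.6207.

0.6207


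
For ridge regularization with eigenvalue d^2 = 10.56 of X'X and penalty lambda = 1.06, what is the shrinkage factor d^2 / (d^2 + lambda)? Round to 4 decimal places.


Denominator = d^2 + lambda = 10.56 + 1.06 = 11.6200.
Shrinkage = 10.56 / 11.6200 = 0.9088.

0.9088


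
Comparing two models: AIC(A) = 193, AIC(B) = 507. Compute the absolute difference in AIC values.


Compute |193 - 507| = 314.
Model A has the smaller AIC.

314


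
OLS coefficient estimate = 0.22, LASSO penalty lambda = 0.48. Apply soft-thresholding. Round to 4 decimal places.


|beta_OLS| = 0.22.
lambda = 0.48.
Since |beta| <= lambda, the coefficient is set to 0.
Result = 0.0000.

0.0000


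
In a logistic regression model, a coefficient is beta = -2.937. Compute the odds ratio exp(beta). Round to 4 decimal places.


exp(-2.937) = 0.0530.
So the odds ratio is 0.0530.

0.0530


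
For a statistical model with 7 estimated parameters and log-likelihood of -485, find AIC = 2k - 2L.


Compute:
2k = 2*7 = 14.
-2*loglik = -2*(-485) = 970.
AIC = 14 + 970 = 984.

984


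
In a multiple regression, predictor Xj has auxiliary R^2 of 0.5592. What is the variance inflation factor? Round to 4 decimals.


Using VIF = 1/(1 - R^2_j):
1 - 0.5592 = 0.4408.
VIF = 2.2686.

2.2686


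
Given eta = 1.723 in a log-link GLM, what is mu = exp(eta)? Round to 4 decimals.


The inverse log link gives:
mu = exp(1.723) = 5.6013.

5.6013


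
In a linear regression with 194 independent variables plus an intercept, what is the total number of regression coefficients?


Total coefficients = number of predictors + 1 (for the intercept).
= 194 + 1 = 195.

195


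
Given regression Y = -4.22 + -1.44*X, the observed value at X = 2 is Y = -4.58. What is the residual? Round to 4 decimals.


Fitted value at X = 2 is yhat = -4.22 + -1.44*2 = -7.1000.
Residual = -4.58 - -7.1000 = 2.5200.

2.5200


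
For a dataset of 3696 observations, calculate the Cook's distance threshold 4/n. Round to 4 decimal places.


The threshold is 4/n.
4/3696 = 0.0011.

0.0011


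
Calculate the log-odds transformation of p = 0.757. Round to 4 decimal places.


The odds are p/(1-p) = 0.757 / 0.243 = 3.1152.
logit(p) = ln(3.1152) = 1.1363.

1.1363


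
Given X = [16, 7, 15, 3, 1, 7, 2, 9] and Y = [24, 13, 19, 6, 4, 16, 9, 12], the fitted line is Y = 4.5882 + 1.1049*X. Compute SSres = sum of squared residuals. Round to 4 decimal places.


Compute predicted values, then residuals = yi - yhat_i.
Residuals: [1.7334, 0.6775, -2.1617, -1.9029, -1.6931, 3.6775, 2.2020, -2.5323].
SSres = sum(residual^2) = 39.4096.

39.4096


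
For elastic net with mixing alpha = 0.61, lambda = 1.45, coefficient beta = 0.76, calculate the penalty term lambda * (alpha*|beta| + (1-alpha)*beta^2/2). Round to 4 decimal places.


alpha * |beta| = 0.61 * 0.76 = 0.4636.
(1-alpha) * beta^2/2 = 0.39 * 0.5776/2 = 0.1126.
Total = 1.45 * (0.4636 + 0.1126) = 0.8355.

0.8355


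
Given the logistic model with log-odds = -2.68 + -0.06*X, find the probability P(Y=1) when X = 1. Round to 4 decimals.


Compute z = -2.68 + (-0.06)(1) = -2.7400.
exp(-z) = 15.4870.
P = 1/(1 + 15.4870) = 0.0607.

0.0607


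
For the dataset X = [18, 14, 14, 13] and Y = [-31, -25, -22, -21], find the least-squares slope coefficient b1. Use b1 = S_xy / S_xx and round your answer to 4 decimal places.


First compute the means: xbar = 14.7500, ybar = -24.7500.
Then S_xx = sum((xi - xbar)^2) = 14.7500.
S_xy = sum((xi - xbar)(yi - ybar)) = -28.7500.
b1 = S_xy / S_xx = -28.7500 / 14.7500 = -1.9492.

-1.9492


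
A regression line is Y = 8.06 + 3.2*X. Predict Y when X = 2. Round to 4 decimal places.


Plug X = 2 into Y = 8.06 + 3.2*X:
Y = 8.06 + 6.4000 = 14.4600.

14.4600


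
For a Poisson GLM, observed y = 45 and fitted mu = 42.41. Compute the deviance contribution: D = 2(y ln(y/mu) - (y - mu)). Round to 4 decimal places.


y/mu = 45/42.41 = 1.061071 (approx.), and ln(45/42.41) = 0.059278.
y * ln(y/mu) = 45 * 0.059278 = 2.667510.
y - mu = 2.59.
D = 2 * (2.667510 - 2.59) = 0.155020, which rounds to 0.1550.

0.1550


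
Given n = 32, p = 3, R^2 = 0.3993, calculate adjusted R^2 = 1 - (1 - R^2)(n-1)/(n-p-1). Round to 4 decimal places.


Plug in: Adj R^2 = 1 - (1 - 0.3993) * 31/28.
= 1 - 0.6007 * 31/28
= 1 - 18.6217 / 28
= 1 - 0.6651 = 0.3349.

0.3349


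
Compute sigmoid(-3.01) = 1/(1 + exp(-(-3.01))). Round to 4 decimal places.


Compute exp(3.0100) = 20.2874.
Sigmoid = 1 / (1 + 20.2874) = 1 / 21.2874 = 0.0470.

0.0470


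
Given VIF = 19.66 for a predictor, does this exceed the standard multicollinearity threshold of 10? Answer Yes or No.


Check: VIF = 19.66 vs threshold = 10.
Since 19.66 >= 10, the answer is Yes.

Yes


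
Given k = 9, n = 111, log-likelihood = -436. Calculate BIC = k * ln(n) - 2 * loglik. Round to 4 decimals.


k * ln(n) = 9 * ln(111) = 9 * 4.709530 = 42.385770.
-2 * loglik = -2 * (-436) = 872.
BIC = 42.385770 + 872 = 914.385770, which rounds to 914.3858.

914.3858


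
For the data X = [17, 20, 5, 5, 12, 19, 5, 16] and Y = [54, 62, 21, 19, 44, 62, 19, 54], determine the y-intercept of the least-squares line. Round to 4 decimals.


First find the slope: b1 = 2.9258.
Means: xbar = 12.3750, ybar = 41.8750.
b0 = ybar - b1 * xbar = 41.8750 - 2.9258 * 12.3750 = 5.6682.

5.6682


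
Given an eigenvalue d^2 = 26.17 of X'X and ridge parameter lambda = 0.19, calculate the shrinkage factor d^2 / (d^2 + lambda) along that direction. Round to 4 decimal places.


d^2 + lambda = 26.17 + 0.19 = 26.3600.
Shrinkage factor = 26.17/26.3600 = 0.9928.

0.9928


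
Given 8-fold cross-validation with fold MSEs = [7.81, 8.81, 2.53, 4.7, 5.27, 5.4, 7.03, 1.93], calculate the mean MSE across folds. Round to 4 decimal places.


Sum of fold MSEs = 43.4800.
Average = 43.4800 / 8 = 5.4350.

5.4350


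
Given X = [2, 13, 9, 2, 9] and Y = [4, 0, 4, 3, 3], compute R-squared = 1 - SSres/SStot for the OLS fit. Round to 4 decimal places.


The fitted line is Y = 4.3638 + -0.2234*X.
SSres = 6.1085, SStot = 10.8000.
R^2 = 1 - SSres/SStot = 0.4344.

0.4344


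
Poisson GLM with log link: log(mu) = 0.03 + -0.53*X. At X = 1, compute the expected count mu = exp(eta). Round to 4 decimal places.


eta = 0.03 + -0.53 * 1 = -0.5000.
mu = exp(-0.5000) = 0.6065.

0.6065


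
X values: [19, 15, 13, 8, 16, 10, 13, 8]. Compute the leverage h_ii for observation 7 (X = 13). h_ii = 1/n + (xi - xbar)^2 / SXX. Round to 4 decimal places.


n = 8, xbar = 12.7500.
SXX = sum((xi - xbar)^2) = 107.5000.
h = 1/8 + (13 - 12.7500)^2 / 107.5000 = 0.1256.

0.1256


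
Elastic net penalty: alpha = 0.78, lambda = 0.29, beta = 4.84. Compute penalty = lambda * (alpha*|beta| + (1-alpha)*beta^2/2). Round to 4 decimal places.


alpha * |beta| = 0.78 * 4.84 = 3.7752.
(1-alpha) * beta^2/2 = 0.22 * 23.4256/2 = 2.5768.
Total = 0.29 * (3.7752 + 2.5768) = 1.8421.

1.8421


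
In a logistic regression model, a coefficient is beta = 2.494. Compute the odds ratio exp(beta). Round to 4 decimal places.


exp(2.494) = 12.1096.
So the odds ratio is 12.1096.

12.1096


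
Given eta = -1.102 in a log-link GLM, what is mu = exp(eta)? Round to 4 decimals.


mu = exp(eta) = exp(-1.102).
= 0.3322.

0.3322


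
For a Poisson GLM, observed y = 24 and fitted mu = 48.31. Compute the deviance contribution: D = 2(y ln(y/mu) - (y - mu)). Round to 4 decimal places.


y/mu = 24/48.31 = 0.496792 (approx.), and ln(24/48.31) = -0.699585.
y * ln(y/mu) = 24 * -0.699585 = -16.790040.
y - mu = -24.31.
D = 2 * (-16.790040 - -24.31) = 15.039920, which rounds to 15.0399.

15.0399


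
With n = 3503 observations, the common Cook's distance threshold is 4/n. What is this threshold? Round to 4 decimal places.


The threshold is 4/n.
4/3503 = 0.0011.

0.0011


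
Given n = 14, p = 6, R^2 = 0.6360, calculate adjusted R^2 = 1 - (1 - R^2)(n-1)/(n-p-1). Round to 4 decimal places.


Plug in: Adj R^2 = 1 - (1 - 0.6360) * 13/7.
= 1 - 0.3640 * 13/7
= 1 - 4.7320 / 7
= 1 - 0.6760 = 0.3240.

0.3240


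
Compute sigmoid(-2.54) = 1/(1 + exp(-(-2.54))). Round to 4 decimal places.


exp(2.5400) = 12.6797.
1 + exp(-z) = 13.6797.
sigmoid = 1/13.6797 = 0.0731.

0.0731


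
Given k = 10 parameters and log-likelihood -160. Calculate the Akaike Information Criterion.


AIC = 2k - 2*loglik = 2(10) - 2(-160).
= 20 + 320 = 340.

340


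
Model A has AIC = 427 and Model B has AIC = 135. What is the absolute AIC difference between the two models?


Compute |427 - 135| = 292.
Model B has the smaller AIC.

292


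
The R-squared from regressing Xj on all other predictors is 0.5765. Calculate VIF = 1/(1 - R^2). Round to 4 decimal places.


Using VIF = 1/(1 - R^2_j):
1 - 0.5765 = 0.4235.
VIF = 2.3613.

2.3613


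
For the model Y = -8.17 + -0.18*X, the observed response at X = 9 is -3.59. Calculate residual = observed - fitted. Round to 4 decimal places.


Predicted = -8.17 + -0.18 * 9 = -9.7900.
Residual = -3.59 - -9.7900 = 6.2000.

6.2000


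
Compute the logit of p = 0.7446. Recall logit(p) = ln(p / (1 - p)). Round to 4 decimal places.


1 - p = 0.2554.
p/(1-p) = 2.9154.
logit = ln(2.9154) = 1.0700.

1.0700


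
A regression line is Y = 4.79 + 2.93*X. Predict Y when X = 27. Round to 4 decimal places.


Substitute X = 27 into the equation:
Y = 4.79 + 2.93 * 27 = 4.79 + 79.1100 = 83.9000.

83.9000
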